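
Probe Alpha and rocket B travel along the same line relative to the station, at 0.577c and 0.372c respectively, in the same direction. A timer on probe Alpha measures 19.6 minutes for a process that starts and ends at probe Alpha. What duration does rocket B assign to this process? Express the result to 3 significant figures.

20.3 minutes

The velocity of probe Alpha relative to rocket B is (0.577 − 0.372)c / (1 − 0.577×0.372) = 0.26103c; relative speed 0.26103c.
At |u| = 0.26103c, γ = (1 − 0.0681367)^(−1/2) = 1.0359.
Probe Alpha's interval is proper; time dilation gives Δt_B = γΔτ = 1.0359 × 19.6 minutes = 20.3 minutes.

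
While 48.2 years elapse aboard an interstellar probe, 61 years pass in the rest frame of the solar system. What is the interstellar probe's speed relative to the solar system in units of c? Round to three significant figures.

γ = Δt/Δτ = 61/48.2 = 1.2656.
β = √(1 − 1/γ²) = √(1 − 0.62432) = √0.37568 = 0.613.

0.613c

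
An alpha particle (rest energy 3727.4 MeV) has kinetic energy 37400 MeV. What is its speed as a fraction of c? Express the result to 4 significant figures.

0.9959c

K = (γ−1)mc², so γ = 1 + 37400/3727.4 = 11.034.
Then v/c = √(1 − γ⁻²) = √(1 − 0.00821361) = √0.99178639 = 0.9959.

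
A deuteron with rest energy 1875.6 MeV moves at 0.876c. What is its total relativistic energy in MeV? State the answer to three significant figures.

3890 MeV

With β = 0.876, γ = 1/√(1 − 0.876²) = 1/√0.232624 = 2.0734.
Total energy: E = γmc² = 2.0734 × 1875.6 MeV = 3890 MeV.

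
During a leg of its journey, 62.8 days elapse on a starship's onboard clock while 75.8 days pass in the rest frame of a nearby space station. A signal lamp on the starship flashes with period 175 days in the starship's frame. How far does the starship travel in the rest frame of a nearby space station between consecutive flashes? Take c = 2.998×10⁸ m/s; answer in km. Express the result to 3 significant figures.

From Δt = γΔτ: γ = 75.8/62.8 = 1.20701.
β = √(1 − 1/γ²) = 0.56. Lab-frame period = γτ = 1.20701×175 days = 211.23 days. Distance = βc × γτ = 0.56 × 2.998×10⁸ m/s × 18250272 s = 3.0640×10^15 m = 3.06×10^12 km.

3.06×10^12 km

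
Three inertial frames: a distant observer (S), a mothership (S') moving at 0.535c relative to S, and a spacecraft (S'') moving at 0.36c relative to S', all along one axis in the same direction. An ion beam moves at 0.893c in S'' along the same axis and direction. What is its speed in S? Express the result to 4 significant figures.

0.9840c

Apply u = (u'+v)/(1+u'v) twice. Ion beam in the mothership frame: (0.893+0.36)/(1+0.893·0.36) = 1.253/1.32148 = 0.94818c.
That velocity, transformed to the rest frame of a distant observer: (0.94818+0.535)/(1+0.94818·0.535) = 1.48318/1.5072763 = 0.98401c.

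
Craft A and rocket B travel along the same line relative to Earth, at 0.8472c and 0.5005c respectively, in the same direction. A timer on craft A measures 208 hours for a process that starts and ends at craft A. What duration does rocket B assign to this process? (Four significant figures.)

260.5 hours

The velocity of craft A relative to rocket B is (0.8472 − 0.5005)c / (1 − 0.8472×0.5005) = 0.60193c; relative speed 0.60193c.
γ for this relative speed: γ = 1/√(1 − 0.36232) = 1.2523.
Craft A's interval is proper; time dilation gives Δt_B = γΔτ = 1.2523 × 208 hours = 260.5 hours.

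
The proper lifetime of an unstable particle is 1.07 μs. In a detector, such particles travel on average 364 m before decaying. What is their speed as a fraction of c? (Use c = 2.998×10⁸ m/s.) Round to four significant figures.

0.7502c

d = βγcτ ⇒ βγ = d/(cτ) = 364.0 m / (320.786 m) = 1.1347.
β = (βγ)/√(1+(βγ)²) = 1.1347/√2.28754 = 0.7502.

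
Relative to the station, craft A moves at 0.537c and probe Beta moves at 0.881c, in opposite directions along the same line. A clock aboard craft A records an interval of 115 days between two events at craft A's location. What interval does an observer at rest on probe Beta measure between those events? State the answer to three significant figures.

424 days

The velocity of craft A relative to probe Beta is (0.537 + 0.881)c / (1 + 0.537×0.881) = 0.9626c; relative speed 0.9626c.
At |u| = 0.9626c, γ = (1 − 0.926599)^(−1/2) = 3.691.
Craft A's interval is proper; time dilation gives Δt_B = γΔτ = 3.691 × 115 days = 424 days.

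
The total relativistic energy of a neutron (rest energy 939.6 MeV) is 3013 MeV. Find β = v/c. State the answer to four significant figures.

γ = E/(mc²) = 3013/939.6 = 3.2067.
β = √(1 − 1/γ²) = √(1 − 0.0972486) = √0.9027514 = 0.9501.

0.9501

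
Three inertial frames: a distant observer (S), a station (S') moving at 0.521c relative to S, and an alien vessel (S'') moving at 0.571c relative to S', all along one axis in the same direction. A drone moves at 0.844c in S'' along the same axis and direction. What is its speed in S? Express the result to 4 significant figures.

0.9856c

Apply u = (u'+v)/(1+u'v) twice. Drone in the station frame: (0.844+0.571)/(1+0.844·0.571) = 1.415/1.481924 = 0.95484c.
That velocity, transformed to the rest frame of a distant observer: (0.95484+0.521)/(1+0.95484·0.521) = 1.47584/1.49747164 = 0.98555c.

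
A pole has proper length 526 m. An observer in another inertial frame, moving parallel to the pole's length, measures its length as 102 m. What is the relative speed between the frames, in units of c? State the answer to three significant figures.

Length contraction gives γ = L₀/L = 526/102 = 5.1569.
β = √(1 − 1/γ²) = √0.962397 = 0.981.

0.981c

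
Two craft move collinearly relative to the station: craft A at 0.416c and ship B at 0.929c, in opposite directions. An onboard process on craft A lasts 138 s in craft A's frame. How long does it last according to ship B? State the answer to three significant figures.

569 s

Transform craft A's velocity into ship B's frame: (0.416 + 0.929)/(1 + 0.416·0.929) = 1.345/1.386464, so the relative speed is 0.97009c.
At |u| = 0.97009c, γ = (1 − 0.941075)^(−1/2) = 4.1196.
Craft A's interval is proper; time dilation gives Δt_B = γΔτ = 4.1196 × 138 s = 569 s.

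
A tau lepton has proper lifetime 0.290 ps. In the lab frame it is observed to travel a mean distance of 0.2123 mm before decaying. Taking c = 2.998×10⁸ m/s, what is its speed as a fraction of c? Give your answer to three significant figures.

0.925c

d = βγcτ ⇒ βγ = d/(cτ) = 2.123×10^-4 m / (8.6942×10^-5 m) = 2.4419.
β = (βγ)/√(1+(βγ)²) = 2.4419/√6.96288 = 0.925.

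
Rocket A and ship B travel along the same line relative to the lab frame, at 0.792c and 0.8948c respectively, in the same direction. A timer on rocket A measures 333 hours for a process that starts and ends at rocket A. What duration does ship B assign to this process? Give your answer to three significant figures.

356 hours

Speed of rocket A in ship B's frame: u = (v_A − v_B)/(1 − v_A v_B/c²) = (0.792 − 0.8948)/(1 − 0.792×0.8948) = −0.1028/0.2913184 = −0.35288; |u| = 0.35288c.
At |u| = 0.35288c, γ = (1 − 0.124524)^(−1/2) = 1.0688.
Rocket A's interval is proper; time dilation gives Δt_B = γΔτ = 1.0688 × 333 hours = 356 hours.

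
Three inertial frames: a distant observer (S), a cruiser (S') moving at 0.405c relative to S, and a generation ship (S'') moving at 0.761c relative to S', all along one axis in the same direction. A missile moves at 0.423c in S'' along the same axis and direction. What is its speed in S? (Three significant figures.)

Apply u = (u'+v)/(1+u'v) twice. Missile in the cruiser frame: (0.423+0.761)/(1+0.423·0.761) = 1.184/1.321903 = 0.89568c.
That velocity, transformed to the rest frame of a distant observer: (0.89568+0.405)/(1+0.89568·0.405) = 1.30068/1.3627504 = 0.95445c.

0.954c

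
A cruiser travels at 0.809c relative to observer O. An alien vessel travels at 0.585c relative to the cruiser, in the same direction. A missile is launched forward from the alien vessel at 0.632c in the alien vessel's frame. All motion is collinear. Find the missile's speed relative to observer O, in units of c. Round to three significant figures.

0.988c

Apply u = (u'+v)/(1+u'v) twice. Missile in the cruiser frame: (0.632+0.585)/(1+0.632·0.585) = 1.217/1.36972 = 0.8885c.
That velocity, transformed to the rest frame of observer O: (0.8885+0.809)/(1+0.8885·0.809) = 1.6975/1.7187965 = 0.98761c.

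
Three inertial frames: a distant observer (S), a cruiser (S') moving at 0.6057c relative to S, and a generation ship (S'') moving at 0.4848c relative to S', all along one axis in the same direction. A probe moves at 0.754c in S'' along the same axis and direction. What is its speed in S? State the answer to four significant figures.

0.9764c

Apply u = (u'+v)/(1+u'v) twice. Probe in the cruiser frame: (0.754+0.4848)/(1+0.754·0.4848) = 1.2388/1.3655392 = 0.90719c.
That velocity, transformed to the rest frame of a distant observer: (0.90719+0.6057)/(1+0.90719·0.6057) = 1.51289/1.549484983 = 0.97638c.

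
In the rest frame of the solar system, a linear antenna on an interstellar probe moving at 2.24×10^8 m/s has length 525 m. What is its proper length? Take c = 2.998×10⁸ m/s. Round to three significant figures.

β = v/c = (2.24×10^8 m/s)/(2.998×10⁸ m/s) = 0.747165.
γ = 1/√(1 − β²) = 1/√(1 − 0.5582555) = 1/√0.4417445 = 1/0.664639 = 1.5046.
Proper length: L₀ = γ·L = 1.5046 × 525 = 790 m.

790 m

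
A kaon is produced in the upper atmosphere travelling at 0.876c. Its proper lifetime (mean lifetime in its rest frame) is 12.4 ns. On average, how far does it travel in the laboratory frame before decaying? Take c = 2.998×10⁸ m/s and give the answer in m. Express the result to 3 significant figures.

β² = 0.767376, so γ = 1/√0.232624 = 2.0734.
Lab-frame lifetime: Δt = γτ = 2.0734 × 12.4 ns = 25.71 ns.
Distance: d = vΔt = 0.876 × 2.998×10⁸ m/s × 2.5710×10^-8 s = 6.75 m.

6.75 m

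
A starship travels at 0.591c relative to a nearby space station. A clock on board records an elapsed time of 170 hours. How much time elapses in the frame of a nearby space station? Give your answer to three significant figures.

β² = 0.349281, so γ = 1/√0.650719 = 1.2397.
Time dilation: Δt = γ·Δτ = 1.2397 × 170 = 211 hours.

211 hours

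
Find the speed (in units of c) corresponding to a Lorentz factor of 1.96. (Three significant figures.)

0.860c

β = √(1 − 1/γ²) = √(1 − 1/3.8416) = √0.739692 = 0.860.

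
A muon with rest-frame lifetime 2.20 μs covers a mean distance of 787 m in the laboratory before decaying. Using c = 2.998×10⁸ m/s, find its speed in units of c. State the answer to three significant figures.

0.766c

d = βγcτ ⇒ βγ = d/(cτ) = 787.0 m / (659.56 m) = 1.1932.
β = (βγ)/√(1+(βγ)²) = 1.1932/√2.42373 = 0.766.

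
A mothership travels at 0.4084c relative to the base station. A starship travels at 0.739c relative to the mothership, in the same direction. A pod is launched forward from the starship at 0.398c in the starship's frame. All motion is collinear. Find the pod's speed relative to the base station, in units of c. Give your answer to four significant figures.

0.9471c

Compose velocities in two stages. Stage 1 (into S'): u₁ = (0.398+0.739)/(1+0.398×0.739) = 0.87859.
Stage 2 (into S): u = (0.87859+0.4084)/(1+0.87859×0.4084) = 0.94714, so the speed is 0.9471c.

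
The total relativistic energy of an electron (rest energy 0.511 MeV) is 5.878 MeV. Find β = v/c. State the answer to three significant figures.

0.996

Total energy E = γmc² gives γ = 5.878/0.511 = 11.503.
Hence β = √(1 − 1/γ²) = √(1 − 0.00755749) = √0.99244251 = 0.996.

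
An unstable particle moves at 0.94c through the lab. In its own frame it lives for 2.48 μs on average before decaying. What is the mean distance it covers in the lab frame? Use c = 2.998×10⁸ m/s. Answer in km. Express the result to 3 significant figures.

γ = 1/√(1 − β²) = 1/√(1 − 0.8836) = 1/√0.1164 = 1/0.341174 = 2.9311.
Lab-frame lifetime: Δt = γτ = 2.9311 × 2.48 μs = 7.2691 μs.
Distance: d = vΔt = 0.94 × 2.998×10⁸ m/s × 7.2691×10^-6 s = 2050 m = 2.05 km.

2.05 km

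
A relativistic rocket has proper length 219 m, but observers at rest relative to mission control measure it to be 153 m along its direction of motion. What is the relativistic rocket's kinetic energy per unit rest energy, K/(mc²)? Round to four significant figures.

0.4314

Length contraction gives γ = L₀/L = 219/153 = 1.43137.
K/(mc²) = γ − 1 = 1.43137 − 1 = 0.4314.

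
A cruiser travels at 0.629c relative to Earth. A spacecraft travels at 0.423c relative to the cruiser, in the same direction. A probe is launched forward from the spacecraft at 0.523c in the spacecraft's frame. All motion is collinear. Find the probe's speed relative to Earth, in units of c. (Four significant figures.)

First combine the probe and spacecraft (S''→S'): u₁ = (0.523 + 0.423)/(1 + 0.523×0.423) = 0.946/1.221229 = 0.77463.
Then combine with the cruiser (S'→S): u = (0.77463 + 0.629)/(1 + 0.77463×0.629) = 1.40363/1.48724227 = 0.94378.

0.9438c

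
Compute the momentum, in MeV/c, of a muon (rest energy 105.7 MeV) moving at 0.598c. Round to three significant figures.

78.9 MeV/c

With β = 0.598, γ = 1/√(1 − 0.598²) = 1/√0.642396 = 1.2477.
Momentum: p = γβ·mc = 1.2477 × 0.598 × 105.7 MeV/c = 78.9 MeV/c.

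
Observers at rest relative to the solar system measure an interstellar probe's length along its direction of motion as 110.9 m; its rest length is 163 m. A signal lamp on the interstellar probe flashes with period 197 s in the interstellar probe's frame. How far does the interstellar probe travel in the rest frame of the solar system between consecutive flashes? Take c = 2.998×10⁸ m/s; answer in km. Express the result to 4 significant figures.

Length contraction gives γ = L₀/L = 163/110.9 = 1.46979.
β = √(1 − 1/γ²) = 0.73287. Lab-frame period = γτ = 1.46979×197 s = 289.55 s. Distance = βc × γτ = 0.73287 × 2.998×10⁸ m/s × 289.55 s = 6.3618×10^10 m = 6.362×10^7 km.

6.362×10^7 km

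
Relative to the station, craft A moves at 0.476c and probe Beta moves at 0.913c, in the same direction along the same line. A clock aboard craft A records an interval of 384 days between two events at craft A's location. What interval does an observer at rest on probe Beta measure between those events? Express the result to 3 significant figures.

Transform craft A's velocity into probe Beta's frame: (0.476 − 0.913)/(1 − 0.476·0.913) = −0.437/0.565412, so the relative speed is 0.77289c.
At |u| = 0.77289c, γ = (1 − 0.597359)^(−1/2) = 1.5759.
The clock on craft A records proper time, so probe Beta measures Δt = γΔτ = 1.5759 × 384 = 605 days.

605 days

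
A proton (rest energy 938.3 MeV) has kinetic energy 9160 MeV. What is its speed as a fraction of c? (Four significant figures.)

0.9957c

γ = 1 + K/(mc²) = 1 + 9160/938.3 = 10.762.
β = √(1 − 1/γ²) = √(1 − 0.00863404) = √0.99136596 = 0.9957.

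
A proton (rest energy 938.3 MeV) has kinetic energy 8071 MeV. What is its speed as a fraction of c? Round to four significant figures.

0.9946c

K = (γ−1)mc², so γ = 1 + 8071/938.3 = 9.6017.
Then v/c = √(1 − γ⁻²) = √(1 − 0.0108469) = √0.9891531 = 0.9946.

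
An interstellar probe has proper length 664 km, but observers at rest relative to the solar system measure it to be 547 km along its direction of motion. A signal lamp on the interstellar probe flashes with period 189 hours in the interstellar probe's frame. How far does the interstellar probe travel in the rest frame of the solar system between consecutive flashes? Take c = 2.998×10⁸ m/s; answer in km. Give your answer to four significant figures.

γ = L₀/L = 664/547 = 1.21389.
β = √(1 − 1/γ²) = 0.56688. Lab-frame period = γτ = 1.21389×189 hours = 229.43 hours. Distance = βc × γτ = 0.56688 × 2.998×10⁸ m/s × 825948 s = 1.4037×10^14 m = 1.404×10^11 km.

1.404×10^11 km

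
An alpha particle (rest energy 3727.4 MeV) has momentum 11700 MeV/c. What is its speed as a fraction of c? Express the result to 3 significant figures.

pc/(mc²) = 11700/3727.4 = 3.1389 = βγ = β/√(1−β²).
So β² = x²/(1 + x²) with x = 3.1389: x² = 9.85269, β² = 9.85269/10.85269 = 0.907857, β = 0.953.

0.953c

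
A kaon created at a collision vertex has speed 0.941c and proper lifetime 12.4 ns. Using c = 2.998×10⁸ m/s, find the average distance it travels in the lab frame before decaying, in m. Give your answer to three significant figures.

γ = 1/√(1 − β²) = 1/√(1 − 0.885481) = 1/√0.114519 = 1/0.338407 = 2.955.
Lab-frame lifetime: Δt = γτ = 2.955 × 12.4 ns = 36.642 ns.
Distance: d = vΔt = 0.941 × 2.998×10⁸ m/s × 3.6642×10^-8 s = 10.3 m.

10.3 m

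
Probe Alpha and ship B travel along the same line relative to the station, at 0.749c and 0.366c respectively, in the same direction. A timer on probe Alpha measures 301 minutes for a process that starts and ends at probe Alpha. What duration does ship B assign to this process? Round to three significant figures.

354 minutes

The velocity of probe Alpha relative to ship B is (0.749 − 0.366)c / (1 − 0.749×0.366) = 0.52765c; relative speed 0.52765c.
At |u| = 0.52765c, γ = (1 − 0.278415)^(−1/2) = 1.1772.
Probe Alpha's interval is proper; time dilation gives Δt_B = γΔτ = 1.1772 × 301 minutes = 354 minutes.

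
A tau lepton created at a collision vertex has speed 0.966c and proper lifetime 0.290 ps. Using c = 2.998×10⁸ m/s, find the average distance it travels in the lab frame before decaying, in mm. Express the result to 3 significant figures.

Lorentz factor: γ = (1 − 0.933156)^(−1/2) = 3.8678.
Lab-frame lifetime: Δt = γτ = 3.8678 × 0.290 ps = 1.1217 ps.
Distance: d = vΔt = 0.966 × 2.998×10⁸ m/s × 1.1217×10^-12 s = 3.25×10^-4 m = 0.325 mm.

0.325 mm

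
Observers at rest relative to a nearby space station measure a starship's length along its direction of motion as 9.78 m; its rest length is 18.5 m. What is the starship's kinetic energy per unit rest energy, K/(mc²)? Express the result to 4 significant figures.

Length contraction gives γ = L₀/L = 18.5/9.78 = 1.89162.
Since K = (γ−1)mc², K/(mc²) = 1.89162 − 1 = 0.8916.

0.8916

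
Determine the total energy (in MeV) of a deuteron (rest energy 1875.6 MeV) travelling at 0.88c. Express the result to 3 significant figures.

γ = 1/√(1 − β²) = 1/√(1 − 0.7744) = 1/√0.2256 = 1/0.474974 = 2.1054.
Total energy: E = γmc² = 2.1054 × 1875.6 MeV = 3950 MeV.

3950 MeV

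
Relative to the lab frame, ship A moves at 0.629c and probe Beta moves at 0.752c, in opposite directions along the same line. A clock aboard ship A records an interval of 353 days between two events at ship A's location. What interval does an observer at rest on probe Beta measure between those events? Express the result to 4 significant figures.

1015 days

The velocity of ship A relative to probe Beta is (0.629 + 0.752)c / (1 + 0.629×0.752) = 0.93754c; relative speed 0.93754c.
At |u| = 0.93754c, γ = (1 − 0.878981)^(−1/2) = 2.8746.
Ship A's interval is proper; time dilation gives Δt_B = γΔτ = 2.8746 × 353 days = 1015 days.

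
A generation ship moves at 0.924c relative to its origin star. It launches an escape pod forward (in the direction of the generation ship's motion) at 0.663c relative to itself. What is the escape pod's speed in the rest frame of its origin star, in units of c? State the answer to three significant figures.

Relativistic velocity addition: u = (u' + v)/(1 + u'v/c²), with u' = 0.663c and v = 0.924c.
Numerator: 0.663 + 0.924 = 1.587. Denominator: 1 + (0.663)(0.924) = 1.612612.
u = 1.587/1.612612 = 0.98412, so the speed is 0.984c.

0.984c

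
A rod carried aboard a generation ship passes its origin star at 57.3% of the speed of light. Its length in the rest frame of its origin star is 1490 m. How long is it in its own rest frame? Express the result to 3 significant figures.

With β = 0.573, γ = 1/√(1 − 0.573²) = 1/√0.671671 = 1.2202.
Proper length: L₀ = γ·L = 1.2202 × 1490 = 1820 m.

1820 m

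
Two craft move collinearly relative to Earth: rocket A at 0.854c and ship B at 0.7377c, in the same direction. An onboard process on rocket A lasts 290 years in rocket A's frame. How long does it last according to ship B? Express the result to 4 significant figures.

Speed of rocket A in ship B's frame: u = (v_A − v_B)/(1 − v_A v_B/c²) = (0.854 − 0.7377)/(1 − 0.854×0.7377) = 0.1163/0.3700042 = 0.31432; |u| = 0.31432c.
At |u| = 0.31432c, γ = (1 − 0.0987971)^(−1/2) = 1.0534.
The clock on rocket A records proper time, so ship B measures Δt = γΔτ = 1.0534 × 290 = 305.5 years.

305.5 years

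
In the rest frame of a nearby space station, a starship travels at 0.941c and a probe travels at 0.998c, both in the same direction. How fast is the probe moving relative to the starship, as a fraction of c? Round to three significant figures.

Transform to the starship's frame: u' = (u − v)/(1 − uv/c²).
u' = (0.998 − 0.941)/(1 − 0.998×0.941) = 0.057/0.060882 = 0.93624.
Speed in the starship's frame: 0.936c (in the same direction).

0.936c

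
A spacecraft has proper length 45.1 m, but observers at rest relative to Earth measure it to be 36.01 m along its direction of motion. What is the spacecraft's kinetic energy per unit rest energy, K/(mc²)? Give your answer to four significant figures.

0.2524

Length contraction gives γ = L₀/L = 45.1/36.01 = 1.25243.
K/(mc²) = γ − 1 = 1.25243 − 1 = 0.2524.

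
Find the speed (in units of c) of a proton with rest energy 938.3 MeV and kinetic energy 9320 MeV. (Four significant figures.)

0.9958c

K = (γ−1)mc², so γ = 1 + 9320/938.3 = 10.933.
Then v/c = √(1 − γ⁻²) = √(1 − 0.00836607) = √0.99163393 = 0.9958.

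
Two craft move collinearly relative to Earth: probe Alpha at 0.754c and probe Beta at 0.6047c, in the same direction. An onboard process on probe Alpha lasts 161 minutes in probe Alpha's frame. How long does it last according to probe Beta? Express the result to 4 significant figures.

167.4 minutes

The velocity of probe Alpha relative to probe Beta is (0.754 − 0.6047)c / (1 − 0.754×0.6047) = 0.27442c; relative speed 0.27442c.
γ for this relative speed: γ = 1/√(1 − 0.0753063) = 1.0399.
The clock on probe Alpha records proper time, so probe Beta measures Δt = γΔτ = 1.0399 × 161 = 167.4 minutes.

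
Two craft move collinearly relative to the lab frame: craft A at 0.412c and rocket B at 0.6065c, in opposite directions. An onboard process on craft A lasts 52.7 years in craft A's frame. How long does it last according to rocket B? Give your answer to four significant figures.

Speed of craft A in rocket B's frame: u = (v_A + v_B)/(1 + v_A v_B/c²) = (0.412 + 0.6065)/(1 + 0.412×0.6065) = 1.0185/1.249878 = 0.81488; |u| = 0.81488c.
At |u| = 0.81488c, γ = (1 − 0.664029)^(−1/2) = 1.7252.
Craft A's interval is proper; time dilation gives Δt_B = γΔτ = 1.7252 × 52.7 years = 90.92 years.

90.92 years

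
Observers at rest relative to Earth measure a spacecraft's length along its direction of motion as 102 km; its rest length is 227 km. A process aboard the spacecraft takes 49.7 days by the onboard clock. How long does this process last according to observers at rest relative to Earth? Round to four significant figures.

Length contraction gives γ = L₀/L = 227/102 = 2.22549.
The same γ dilates the second interval: 2.22549 × 49.7 days = 110.6 days.

110.6 days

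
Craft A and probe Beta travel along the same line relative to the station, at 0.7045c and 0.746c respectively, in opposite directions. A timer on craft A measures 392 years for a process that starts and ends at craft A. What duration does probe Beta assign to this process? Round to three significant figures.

The velocity of craft A relative to probe Beta is (0.7045 + 0.746)c / (1 + 0.7045×0.746) = 0.9508c; relative speed 0.9508c.
At |u| = 0.9508c, γ = (1 − 0.904021)^(−1/2) = 3.2278.
The clock on craft A records proper time, so probe Beta measures Δt = γΔτ = 3.2278 × 392 = 1270 years.

1270 years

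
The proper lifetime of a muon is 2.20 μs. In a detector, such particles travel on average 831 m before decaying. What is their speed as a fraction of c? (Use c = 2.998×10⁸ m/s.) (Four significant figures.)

0.7833c

Lab distance = (lab lifetime)·v = γτ·βc, so βγ = d/(cτ) = 831.0/(2.998×10⁸ × 2.200×10^-6) = 1.2599.
With βγ = 1.2599: γ² = 1 + (βγ)² = 2.58735, and β = (βγ)/γ = 1.2599/1.60852 = 0.7833.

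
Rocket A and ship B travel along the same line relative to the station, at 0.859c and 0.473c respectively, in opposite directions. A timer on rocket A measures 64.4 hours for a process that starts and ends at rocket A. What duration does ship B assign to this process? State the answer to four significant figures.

200.8 hours

Speed of rocket A in ship B's frame: u = (v_A + v_B)/(1 + v_A v_B/c²) = (0.859 + 0.473)/(1 + 0.859×0.473) = 1.332/1.406307 = 0.94716; |u| = 0.94716c.
γ for this relative speed: γ = 1/√(1 − 0.897112) = 3.1176.
The clock on rocket A records proper time, so ship B measures Δt = γΔτ = 3.1176 × 64.4 = 200.8 hours.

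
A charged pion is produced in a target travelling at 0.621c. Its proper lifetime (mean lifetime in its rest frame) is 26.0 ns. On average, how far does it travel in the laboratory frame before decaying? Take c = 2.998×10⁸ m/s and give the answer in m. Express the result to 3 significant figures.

γ = 1/√(1 − β²) = 1/√(1 − 0.385641) = 1/√0.614359 = 1/0.783811 = 1.2758.
Lab-frame lifetime: Δt = γτ = 1.2758 × 26.0 ns = 33.171 ns.
Distance: d = vΔt = 0.621 × 2.998×10⁸ m/s × 3.3171×10^-8 s = 6.18 m.

6.18 m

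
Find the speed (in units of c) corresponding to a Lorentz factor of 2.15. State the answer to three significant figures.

β = √(1 − 1/γ²) = √(1 − 1/4.6225) = √0.783667 = 0.885.

0.885c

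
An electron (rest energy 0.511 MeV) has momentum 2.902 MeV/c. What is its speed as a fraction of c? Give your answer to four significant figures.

0.9848c

βγ = pc/(mc²) = 2.902/0.511 = 5.6791.
Since γ² = 1 + (βγ)² = 33.2522, γ = √33.2522 = 5.76647, and β = (βγ)/γ = 5.6791/5.76647 = 0.9848.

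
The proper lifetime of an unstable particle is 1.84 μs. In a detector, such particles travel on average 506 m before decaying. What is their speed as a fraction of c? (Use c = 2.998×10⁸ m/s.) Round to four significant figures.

d = βγcτ ⇒ βγ = d/(cτ) = 506.0 m / (551.632 m) = 0.91728.
β = (βγ)/√(1+(βγ)²) = 0.91728/√1.841403 = 0.6760.

0.6760c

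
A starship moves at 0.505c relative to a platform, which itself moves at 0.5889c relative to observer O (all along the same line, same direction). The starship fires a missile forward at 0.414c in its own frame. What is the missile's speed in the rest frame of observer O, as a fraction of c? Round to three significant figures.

Compose velocities in two stages. Stage 1 (into S'): u₁ = (0.414+0.505)/(1+0.414×0.505) = 0.76009.
Stage 2 (into S): u = (0.76009+0.5889)/(1+0.76009×0.5889) = 0.93187, so the speed is 0.932c.

0.932c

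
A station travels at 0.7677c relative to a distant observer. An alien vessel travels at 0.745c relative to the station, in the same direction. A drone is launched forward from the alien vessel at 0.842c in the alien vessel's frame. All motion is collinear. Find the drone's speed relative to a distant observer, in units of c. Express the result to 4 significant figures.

0.9967c

Compose velocities in two stages. Stage 1 (into S'): u₁ = (0.842+0.745)/(1+0.842×0.745) = 0.97524.
Stage 2 (into S): u = (0.97524+0.7677)/(1+0.97524×0.7677) = 0.99671, so the speed is 0.9967c.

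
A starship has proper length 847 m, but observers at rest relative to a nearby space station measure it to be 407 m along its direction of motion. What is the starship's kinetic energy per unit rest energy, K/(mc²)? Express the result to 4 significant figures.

From L = L₀/γ: γ = 847/407 = 2.08108.
K/(mc²) = γ − 1 = 2.08108 − 1 = 1.081.

1.081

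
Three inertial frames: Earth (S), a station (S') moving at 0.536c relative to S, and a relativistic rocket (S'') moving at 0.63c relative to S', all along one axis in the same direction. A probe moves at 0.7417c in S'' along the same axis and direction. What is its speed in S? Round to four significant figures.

Apply u = (u'+v)/(1+u'v) twice. Probe in the station frame: (0.7417+0.63)/(1+0.7417·0.63) = 1.3717/1.467271 = 0.93486c.
That velocity, transformed to the rest frame of Earth: (0.93486+0.536)/(1+0.93486·0.536) = 1.47086/1.50108496 = 0.97986c.

0.9799c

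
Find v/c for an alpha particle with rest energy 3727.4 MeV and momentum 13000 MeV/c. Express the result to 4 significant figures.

βγ = pc/(mc²) = 13000/3727.4 = 3.4877.
Since γ² = 1 + (βγ)² = 13.1641, γ = √13.1641 = 3.62824, and β = (βγ)/γ = 3.4877/3.62824 = 0.9613.

0.9613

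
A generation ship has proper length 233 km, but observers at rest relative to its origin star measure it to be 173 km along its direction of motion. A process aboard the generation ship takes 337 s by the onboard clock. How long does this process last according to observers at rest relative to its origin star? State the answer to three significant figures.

Length contraction gives γ = L₀/L = 233/173 = 1.34682.
Δt = γΔτ = 1.34682 × 337 = 454 s.

454 s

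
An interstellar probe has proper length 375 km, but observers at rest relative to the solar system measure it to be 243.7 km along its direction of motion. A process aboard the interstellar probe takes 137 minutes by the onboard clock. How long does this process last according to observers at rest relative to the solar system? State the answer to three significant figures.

211 minutes

Length contraction gives γ = L₀/L = 375/243.7 = 1.53878.
Δt = γΔτ = 1.53878 × 137 = 211 minutes.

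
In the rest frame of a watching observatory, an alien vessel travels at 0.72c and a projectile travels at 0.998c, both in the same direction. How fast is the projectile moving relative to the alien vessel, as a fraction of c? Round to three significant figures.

0.988c

Transform to the alien vessel's frame: u' = (u − v)/(1 − uv/c²).
u' = (0.998 − 0.72)/(1 − 0.998×0.72) = 0.278/0.28144 = 0.98778.
Speed in the alien vessel's frame: 0.988c (in the same direction).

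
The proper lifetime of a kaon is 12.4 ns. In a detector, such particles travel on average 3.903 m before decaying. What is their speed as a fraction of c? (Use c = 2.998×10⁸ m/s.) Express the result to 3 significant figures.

d = βγcτ ⇒ βγ = d/(cτ) = 3.903 m / (3.71752 m) = 1.0499.
β = (βγ)/√(1+(βγ)²) = 1.0499/√2.10229 = 0.724.

0.724c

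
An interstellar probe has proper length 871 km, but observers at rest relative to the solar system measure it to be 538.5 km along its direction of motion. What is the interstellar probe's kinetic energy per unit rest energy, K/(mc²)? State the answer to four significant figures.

γ = L₀/L = 871/538.5 = 1.61746.
Since K = (γ−1)mc², K/(mc²) = 1.61746 − 1 = 0.6175.

0.6175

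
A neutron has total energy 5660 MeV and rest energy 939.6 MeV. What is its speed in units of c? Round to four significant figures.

0.9861c

γ = E/(mc²) = 5660/939.6 = 6.0238.
β = √(1 − 1/γ²) = √(1 − 0.0275587) = √0.9724413 = 0.9861.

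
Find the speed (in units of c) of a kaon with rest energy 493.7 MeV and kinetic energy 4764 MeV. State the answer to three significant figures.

0.996c

γ = 1 + K/(mc²) = 1 + 4764/493.7 = 10.65.
β = √(1 − 1/γ²) = √(1 − 0.00881659) = √0.99118341 = 0.996.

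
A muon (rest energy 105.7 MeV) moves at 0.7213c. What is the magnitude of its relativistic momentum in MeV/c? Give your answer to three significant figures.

110 MeV/c

β² = 0.52027369, so γ = 1/√0.47972631 = 1.4438.
Momentum: p = γβ·mc = 1.4438 × 0.7213 × 105.7 MeV/c = 110 MeV/c.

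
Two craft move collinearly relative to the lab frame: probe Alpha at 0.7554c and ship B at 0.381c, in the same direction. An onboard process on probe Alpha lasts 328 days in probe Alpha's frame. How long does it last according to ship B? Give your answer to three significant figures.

The velocity of probe Alpha relative to ship B is (0.7554 − 0.381)c / (1 − 0.7554×0.381) = 0.5257c; relative speed 0.5257c.
At |u| = 0.5257c, γ = (1 − 0.27636)^(−1/2) = 1.1755.
The clock on probe Alpha records proper time, so ship B measures Δt = γΔτ = 1.1755 × 328 = 386 days.

386 days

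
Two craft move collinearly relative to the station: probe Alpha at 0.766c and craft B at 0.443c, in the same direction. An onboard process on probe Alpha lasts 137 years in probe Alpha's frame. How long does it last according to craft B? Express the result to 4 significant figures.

Transform probe Alpha's velocity into craft B's frame: (0.766 − 0.443)/(1 − 0.766·0.443) = 0.323/0.660662, so the relative speed is 0.4889c.
γ for this relative speed: γ = 1/√(1 − 0.239023) = 1.1463.
Probe Alpha's interval is proper; time dilation gives Δt_B = γΔτ = 1.1463 × 137 years = 157.0 years.

157.0 years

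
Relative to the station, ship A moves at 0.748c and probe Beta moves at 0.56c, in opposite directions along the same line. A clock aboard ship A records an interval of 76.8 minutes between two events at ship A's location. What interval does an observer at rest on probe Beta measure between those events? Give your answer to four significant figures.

198.2 minutes

Transform ship A's velocity into probe Beta's frame: (0.748 + 0.56)/(1 + 0.748·0.56) = 1.308/1.41888, so the relative speed is 0.92185c.
At |u| = 0.92185c, γ = (1 − 0.849807)^(−1/2) = 2.5803.
The clock on ship A records proper time, so probe Beta measures Δt = γΔτ = 2.5803 × 76.8 = 198.2 minutes.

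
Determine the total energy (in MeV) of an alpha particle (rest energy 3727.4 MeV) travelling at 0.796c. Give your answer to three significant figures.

6160 MeV

β² = 0.633616, so γ = 1/√0.366384 = 1.6521.
Total energy: E = γmc² = 1.6521 × 3727.4 MeV = 6160 MeV.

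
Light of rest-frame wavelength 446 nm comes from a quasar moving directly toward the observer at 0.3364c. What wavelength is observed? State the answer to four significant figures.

314.3 nm

Relativistic Doppler for wavelength: λ_obs = λ_src · √((1−β)/(1+β)).
With β = 0.3364: factor = √(0.6636/1.3364) = 0.70467.
λ_obs = 446 × 0.70467 = 314.3 nm.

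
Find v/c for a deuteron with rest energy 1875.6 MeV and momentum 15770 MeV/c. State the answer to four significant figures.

0.9930

βγ = pc/(mc²) = 15770/1875.6 = 8.408.
Since γ² = 1 + (βγ)² = 71.6945, γ = √71.6945 = 8.46726, and β = (βγ)/γ = 8.408/8.46726 = 0.9930.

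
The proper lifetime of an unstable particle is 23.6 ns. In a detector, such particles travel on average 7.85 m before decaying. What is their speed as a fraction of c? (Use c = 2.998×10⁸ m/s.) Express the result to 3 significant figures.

Let x = d/(cτ) = 7.850 m / (2.998×10⁸ m/s × 2.360×10^-8 s) = 1.1095. Since d = βγcτ, x = βγ = β/√(1−β²).
Solving: β² = x²/(1+x²) = 1.23099/2.23099 = 0.551768, so β = 0.743.

0.743c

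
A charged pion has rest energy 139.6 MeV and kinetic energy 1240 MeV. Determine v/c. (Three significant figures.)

γ = 1 + K/(mc²) = 1 + 1240/139.6 = 9.8825.
β = √(1 − 1/γ²) = √(1 − 0.0102392) = √0.9897608 = 0.995.

0.995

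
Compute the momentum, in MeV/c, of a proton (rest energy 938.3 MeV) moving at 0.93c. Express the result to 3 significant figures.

2370 MeV/c

Lorentz factor: γ = (1 − 0.8649)^(−1/2) = 2.7206.
Momentum: p = γβ·mc = 2.7206 × 0.93 × 938.3 MeV/c = 2370 MeV/c.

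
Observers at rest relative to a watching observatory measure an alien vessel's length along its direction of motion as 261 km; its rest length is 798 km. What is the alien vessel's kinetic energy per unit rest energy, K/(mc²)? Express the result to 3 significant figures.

2.06

From L = L₀/γ: γ = 798/261 = 3.05747.
Since K = (γ−1)mc², K/(mc²) = 3.05747 − 1 = 2.06.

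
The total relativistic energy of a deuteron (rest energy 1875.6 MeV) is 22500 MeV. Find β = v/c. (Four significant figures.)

0.9965

γ = E/(mc²) = 22500/1875.6 = 11.996.
β = √(1 − 1/γ²) = √(1 − 0.00694908) = √0.99305092 = 0.9965.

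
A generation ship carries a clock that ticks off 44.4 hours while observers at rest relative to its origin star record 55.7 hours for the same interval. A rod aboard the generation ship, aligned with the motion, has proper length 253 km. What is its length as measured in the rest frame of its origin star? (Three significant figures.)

202 km

The time-dilation ratio gives γ = 55.7/44.4 = 1.2545.
L = L₀/γ = 253/1.2545 = 202 km.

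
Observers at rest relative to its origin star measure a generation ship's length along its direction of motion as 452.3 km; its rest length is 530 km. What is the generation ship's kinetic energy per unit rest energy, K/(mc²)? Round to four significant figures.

Length contraction gives γ = L₀/L = 530/452.3 = 1.17179.
Since K = (γ−1)mc², K/(mc²) = 1.17179 − 1 = 0.1718.

0.1718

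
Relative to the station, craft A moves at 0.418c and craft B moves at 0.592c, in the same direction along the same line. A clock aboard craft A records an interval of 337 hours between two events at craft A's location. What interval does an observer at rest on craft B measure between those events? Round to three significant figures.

346 hours

The velocity of craft A relative to craft B is (0.418 − 0.592)c / (1 − 0.418×0.592) = −0.23122c; relative speed 0.23122c.
γ for this relative speed: γ = 1/√(1 − 0.0534627) = 1.0279.
Craft A's interval is proper; time dilation gives Δt_B = γΔτ = 1.0279 × 337 hours = 346 hours.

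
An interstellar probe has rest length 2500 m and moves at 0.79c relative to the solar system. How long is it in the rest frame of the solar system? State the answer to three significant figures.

1530 m

γ = 1/√(1 − β²) = 1/√(1 − 0.6241) = 1/√0.3759 = 1/0.613107 = 1.631.
Along the direction of motion the measured length is L₀/γ = 2500/1.631 = 1530 m.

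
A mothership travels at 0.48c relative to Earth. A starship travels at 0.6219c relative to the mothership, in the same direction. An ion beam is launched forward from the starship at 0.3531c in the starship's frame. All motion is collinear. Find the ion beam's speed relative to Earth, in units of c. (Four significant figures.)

0.9246c

Apply u = (u'+v)/(1+u'v) twice. Ion beam in the mothership frame: (0.3531+0.6219)/(1+0.3531·0.6219) = 0.975/1.21959289 = 0.79945c.
That velocity, transformed to the rest frame of Earth: (0.79945+0.48)/(1+0.79945·0.48) = 1.27945/1.383736 = 0.92463c.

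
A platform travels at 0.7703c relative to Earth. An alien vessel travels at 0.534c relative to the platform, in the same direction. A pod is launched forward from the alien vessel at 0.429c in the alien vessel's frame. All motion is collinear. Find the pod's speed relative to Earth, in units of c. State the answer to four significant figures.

0.9690c

Compose velocities in two stages. Stage 1 (into S'): u₁ = (0.429+0.534)/(1+0.429×0.534) = 0.78351.
Stage 2 (into S): u = (0.78351+0.7703)/(1+0.78351×0.7703) = 0.96899, so the speed is 0.9690c.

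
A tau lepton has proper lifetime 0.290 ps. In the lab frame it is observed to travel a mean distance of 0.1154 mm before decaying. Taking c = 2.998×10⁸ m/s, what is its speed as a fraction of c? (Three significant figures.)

Let x = d/(cτ) = 1.154×10^-4 m / (2.998×10⁸ m/s × 2.900×10^-13 s) = 1.3273. Since d = βγcτ, x = βγ = β/√(1−β²).
Solving: β² = x²/(1+x²) = 1.76173/2.76173 = 0.637908, so β = 0.799.

0.799c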